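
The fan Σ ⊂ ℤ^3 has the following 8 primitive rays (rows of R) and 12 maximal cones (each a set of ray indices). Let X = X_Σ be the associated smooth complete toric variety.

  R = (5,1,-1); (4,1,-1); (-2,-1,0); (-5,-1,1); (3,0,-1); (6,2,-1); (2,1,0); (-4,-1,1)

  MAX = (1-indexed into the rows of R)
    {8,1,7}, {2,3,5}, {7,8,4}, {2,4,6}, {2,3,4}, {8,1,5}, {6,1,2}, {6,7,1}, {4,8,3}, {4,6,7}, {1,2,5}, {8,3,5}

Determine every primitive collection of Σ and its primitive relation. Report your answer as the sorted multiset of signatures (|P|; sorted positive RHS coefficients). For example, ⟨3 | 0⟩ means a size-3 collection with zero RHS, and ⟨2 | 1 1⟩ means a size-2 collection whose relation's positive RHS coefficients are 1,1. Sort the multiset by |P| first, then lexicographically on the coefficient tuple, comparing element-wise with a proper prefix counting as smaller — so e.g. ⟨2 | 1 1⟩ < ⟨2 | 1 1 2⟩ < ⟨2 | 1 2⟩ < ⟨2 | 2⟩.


Σ has 10 primitive collections:

  P={1,4}:  v_{1} + v_{4} = 0  so sig = ⟨2 | 0⟩
  P={2,8}:  v_{2} + v_{8} = 0  so sig = ⟨2 | 0⟩
  P={3,7}:  v_{3} + v_{7} = 0  so sig = ⟨2 | 0⟩
  P={1,3}:  v_{1} + v_{3} = v_{5}  so sig = ⟨2 | 1⟩
  P={2,7}:  v_{2} + v_{7} = v_{6}  so sig = ⟨2 | 1⟩
  P={3,6}:  v_{3} + v_{6} = v_{2}  so sig = ⟨2 | 1⟩
  P={4,5}:  v_{4} + v_{5} = v_{3}  so sig = ⟨2 | 1⟩
  P={5,7}:  v_{5} + v_{7} = v_{1}  so sig = ⟨2 | 1⟩
  P={6,8}:  v_{6} + v_{8} = v_{7}  so sig = ⟨2 | 1⟩
  P={5,6}:  v_{5} + v_{6} = v_{1} + v_{2}  so sig = ⟨2 | 1 1⟩

so the primitive-relation signature multiset is
[⟨2 | 0⟩, ⟨2 | 0⟩, ⟨2 | 0⟩, ⟨2 | 1⟩, ⟨2 | 1⟩, ⟨2 | 1⟩, ⟨2 | 1⟩, ⟨2 | 1⟩, ⟨2 | 1⟩, ⟨2 | 1 1⟩]


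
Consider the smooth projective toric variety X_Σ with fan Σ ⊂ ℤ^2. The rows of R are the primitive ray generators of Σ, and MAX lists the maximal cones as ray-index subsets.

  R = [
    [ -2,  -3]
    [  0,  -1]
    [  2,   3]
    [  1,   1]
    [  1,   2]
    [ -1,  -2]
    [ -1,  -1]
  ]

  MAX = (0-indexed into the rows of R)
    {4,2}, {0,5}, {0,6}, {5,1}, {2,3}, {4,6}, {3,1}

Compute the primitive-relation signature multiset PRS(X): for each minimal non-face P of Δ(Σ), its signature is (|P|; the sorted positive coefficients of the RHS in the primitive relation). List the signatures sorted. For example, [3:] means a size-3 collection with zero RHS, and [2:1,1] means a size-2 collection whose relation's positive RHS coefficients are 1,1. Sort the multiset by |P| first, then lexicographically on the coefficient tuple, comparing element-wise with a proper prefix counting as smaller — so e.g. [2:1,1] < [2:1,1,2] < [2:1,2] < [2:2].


14 minimal non-faces of Δ(Σ) (on 7 rays):

  P = {0,2}:  v_{0} + v_{2} = 0 — sig = [2:]
  P = {3,6}:  v_{3} + v_{6} = 0 — sig = [2:]
  P = {4,5}:  v_{4} + v_{5} = 0 — sig = [2:]
  P = {0,3}:  v_{0} + v_{3} = v_{5} — sig = [2:1]
  P = {0,4}:  v_{0} + v_{4} = v_{6} — sig = [2:1]
  P = {1,4}:  v_{1} + v_{4} = v_{3} — sig = [2:1]
  P = {1,6}:  v_{1} + v_{6} = v_{5} — sig = [2:1]
  P = {2,5}:  v_{2} + v_{5} = v_{3} — sig = [2:1]
  P = {2,6}:  v_{2} + v_{6} = v_{4} — sig = [2:1]
  P = {3,4}:  v_{3} + v_{4} = v_{2} — sig = [2:1]
  P = {3,5}:  v_{3} + v_{5} = v_{1} — sig = [2:1]
  P = {5,6}:  v_{5} + v_{6} = v_{0} — sig = [2:1]
  P = {0,1}:  v_{0} + v_{1} = 2·v_{5} — sig = [2:2]
  P = {1,2}:  v_{1} + v_{2} = 2·v_{3} — sig = [2:2]

Signatures (|P|; sorted positive RHS coefficients), sorted:
    |P|=2: 14 collections, coeffs (), (), (), (1), (1), (1), (1), (1), (1), (1), (1), (1), (2), (2)


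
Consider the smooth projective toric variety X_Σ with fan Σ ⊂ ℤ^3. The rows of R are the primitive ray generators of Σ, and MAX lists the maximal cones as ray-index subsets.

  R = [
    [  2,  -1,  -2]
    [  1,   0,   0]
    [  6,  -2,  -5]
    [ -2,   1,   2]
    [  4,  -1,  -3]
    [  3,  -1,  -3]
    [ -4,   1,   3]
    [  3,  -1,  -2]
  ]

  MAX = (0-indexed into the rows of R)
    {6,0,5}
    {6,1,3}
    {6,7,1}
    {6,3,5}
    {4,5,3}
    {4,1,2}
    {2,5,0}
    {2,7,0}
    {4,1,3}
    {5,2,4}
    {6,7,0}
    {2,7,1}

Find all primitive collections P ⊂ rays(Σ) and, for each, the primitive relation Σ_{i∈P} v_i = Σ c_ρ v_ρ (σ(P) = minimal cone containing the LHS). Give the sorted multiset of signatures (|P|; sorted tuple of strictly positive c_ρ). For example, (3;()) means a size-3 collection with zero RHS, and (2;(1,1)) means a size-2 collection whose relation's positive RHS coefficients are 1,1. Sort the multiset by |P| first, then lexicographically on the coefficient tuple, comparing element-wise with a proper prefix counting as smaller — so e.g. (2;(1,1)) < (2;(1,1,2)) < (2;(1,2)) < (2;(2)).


Primitive collections (10):

  • {0,3}:  v_{0} + v_{3} = 0 — sig = (2;())
  • {4,6}:  v_{4} + v_{6} = 0 — sig = (2;())
  • {0,1}:  v_{0} + v_{1} = v_{7} — sig = (2;(1))
  • {0,4}:  v_{0} + v_{4} = v_{2} — sig = (2;(1))
  • {1,5}:  v_{1} + v_{5} = v_{4} — sig = (2;(1))
  • {2,3}:  v_{2} + v_{3} = v_{4} — sig = (2;(1))
  • {2,6}:  v_{2} + v_{6} = v_{0} — sig = (2;(1))
  • {3,7}:  v_{3} + v_{7} = v_{1} — sig = (2;(1))
  • {5,7}:  v_{5} + v_{7} = v_{2} — sig = (2;(1))
  • {4,7}:  v_{4} + v_{7} = v_{1} + v_{2} — sig = (2;(1,1))

Sorted signature multiset PRS(X):
{ (2;()) ×2,  (2;(1)) ×7,  (2;(1,1)) }


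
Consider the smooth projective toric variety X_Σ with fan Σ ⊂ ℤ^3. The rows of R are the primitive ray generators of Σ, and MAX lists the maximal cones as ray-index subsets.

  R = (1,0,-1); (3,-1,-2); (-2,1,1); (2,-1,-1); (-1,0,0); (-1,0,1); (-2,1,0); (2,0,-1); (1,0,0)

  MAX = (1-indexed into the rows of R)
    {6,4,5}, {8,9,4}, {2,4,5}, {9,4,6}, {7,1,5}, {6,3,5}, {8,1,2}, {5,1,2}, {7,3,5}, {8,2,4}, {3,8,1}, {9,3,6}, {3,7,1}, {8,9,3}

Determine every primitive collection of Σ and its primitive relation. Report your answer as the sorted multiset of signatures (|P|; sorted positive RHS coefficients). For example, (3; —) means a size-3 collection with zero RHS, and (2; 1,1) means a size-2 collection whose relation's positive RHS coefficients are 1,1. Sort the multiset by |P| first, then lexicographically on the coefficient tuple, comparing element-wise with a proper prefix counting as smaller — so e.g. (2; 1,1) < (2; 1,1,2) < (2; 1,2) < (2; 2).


16 minimal non-faces of Δ(Σ) (on 9 rays):

  {1,6}:  v_{1} + v_{6} = 0  ⇒ sig = (2; —)
  {3,4}:  v_{3} + v_{4} = 0  ⇒ sig = (2; —)
  {5,9}:  v_{5} + v_{9} = 0  ⇒ sig = (2; —)
  {1,4}:  v_{1} + v_{4} = v_{2}  ⇒ sig = (2; 1)
  {1,9}:  v_{1} + v_{9} = v_{8}  ⇒ sig = (2; 1)
  {2,3}:  v_{2} + v_{3} = v_{1}  ⇒ sig = (2; 1)
  {2,6}:  v_{2} + v_{6} = v_{4}  ⇒ sig = (2; 1)
  {5,8}:  v_{5} + v_{8} = v_{1}  ⇒ sig = (2; 1)
  {6,8}:  v_{6} + v_{8} = v_{9}  ⇒ sig = (2; 1)
  {2,9}:  v_{2} + v_{9} = v_{4} + v_{8}  ⇒ sig = (2; 1,1)
  {4,7}:  v_{4} + v_{7} = v_{1} + v_{5}  ⇒ sig = (2; 1,1)
  {6,7}:  v_{6} + v_{7} = v_{3} + v_{5}  ⇒ sig = (2; 1,1)
  {7,9}:  v_{7} + v_{9} = v_{1} + v_{3}  ⇒ sig = (2; 1,1)
  {2,7}:  v_{2} + v_{7} = 2·v_{1} + v_{5}  ⇒ sig = (2; 1,2)
  {7,8}:  v_{7} + v_{8} = 2·v_{1} + v_{3}  ⇒ sig = (2; 1,2)
  {1,3,5}:  v_{1} + v_{3} + v_{5} = v_{7}  ⇒ sig = (3; 1)

Sorted signature multiset PRS(X):
    |P|=2: 15 collections, coeffs (), (), (), (1), (1), (1), (1), (1), (1), (1,1), (1,1), (1,1), (1,1), (1,2), (1,2)
    |P|=3: 1 collection, coeffs (1)


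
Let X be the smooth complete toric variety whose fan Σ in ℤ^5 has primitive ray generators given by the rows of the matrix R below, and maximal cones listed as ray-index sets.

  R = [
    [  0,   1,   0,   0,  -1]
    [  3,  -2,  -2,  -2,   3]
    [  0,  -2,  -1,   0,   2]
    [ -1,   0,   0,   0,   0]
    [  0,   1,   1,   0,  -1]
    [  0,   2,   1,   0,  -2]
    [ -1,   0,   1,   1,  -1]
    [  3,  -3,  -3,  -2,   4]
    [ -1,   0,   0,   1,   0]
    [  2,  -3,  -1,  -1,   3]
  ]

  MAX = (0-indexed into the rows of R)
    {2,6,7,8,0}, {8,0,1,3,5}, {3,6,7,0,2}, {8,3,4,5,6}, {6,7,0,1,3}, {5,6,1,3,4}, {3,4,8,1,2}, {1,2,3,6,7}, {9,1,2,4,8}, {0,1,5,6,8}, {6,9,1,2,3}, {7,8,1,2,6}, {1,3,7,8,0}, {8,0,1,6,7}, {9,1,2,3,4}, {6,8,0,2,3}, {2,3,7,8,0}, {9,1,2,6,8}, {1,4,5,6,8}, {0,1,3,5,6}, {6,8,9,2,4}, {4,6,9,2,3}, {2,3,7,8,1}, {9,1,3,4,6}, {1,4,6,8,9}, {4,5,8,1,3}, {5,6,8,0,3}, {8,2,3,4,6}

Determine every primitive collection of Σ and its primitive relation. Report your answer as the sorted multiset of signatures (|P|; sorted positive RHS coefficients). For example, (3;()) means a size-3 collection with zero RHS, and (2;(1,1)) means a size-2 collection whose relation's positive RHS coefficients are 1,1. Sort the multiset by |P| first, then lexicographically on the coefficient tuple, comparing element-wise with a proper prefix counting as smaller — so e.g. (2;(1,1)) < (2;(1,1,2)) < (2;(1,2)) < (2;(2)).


Σ has 12 primitive collections:

  P={2,5}:  v_{2} + v_{5} = 0  so sig = (2;())
  P={0,4}:  v_{0} + v_{4} = v_{5}  so sig = (2;(1))
  P={4,7}:  v_{4} + v_{7} = v_{1}  so sig = (2;(1))
  P={0,9}:  v_{0} + v_{9} = v_{1} + v_{6}  so sig = (2;(1,1))
  P={5,7}:  v_{5} + v_{7} = v_{0} + v_{1}  so sig = (2;(1,1))
  P={5,9}:  v_{5} + v_{9} = v_{1} + v_{4} + v_{6}  so sig = (2;(1,1,1))
  P={7,9}:  v_{7} + v_{9} = 2·v_{1} + v_{2} + v_{6}  so sig = (2;(1,1,2))
  P={0,1,2}:  v_{0} + v_{1} + v_{2} = v_{7}  so sig = (3;(1))
  P={3,8,9}:  v_{3} + v_{8} + v_{9} = 2·v_{2} + v_{4}  so sig = (3;(1,2))
  P={1,2,4,6}:  v_{1} + v_{2} + v_{4} + v_{6} = v_{9}  so sig = (4;(1))
  P={1,3,6,8}:  v_{1} + v_{3} + v_{6} + v_{8} = v_{2}  so sig = (4;(1))
  P={3,6,7,8}:  v_{3} + v_{6} + v_{7} + v_{8} = v_{0} + 2·v_{2}  so sig = (4;(1,2))

so the primitive-relation signature multiset is
    (2;())
    (2;(1))
    (2;(1))
    (2;(1,1))
    (2;(1,1))
    (2;(1,1,1))
    (2;(1,1,2))
    (3;(1))
    (3;(1,2))
    (4;(1))
    (4;(1))
    (4;(1,2))


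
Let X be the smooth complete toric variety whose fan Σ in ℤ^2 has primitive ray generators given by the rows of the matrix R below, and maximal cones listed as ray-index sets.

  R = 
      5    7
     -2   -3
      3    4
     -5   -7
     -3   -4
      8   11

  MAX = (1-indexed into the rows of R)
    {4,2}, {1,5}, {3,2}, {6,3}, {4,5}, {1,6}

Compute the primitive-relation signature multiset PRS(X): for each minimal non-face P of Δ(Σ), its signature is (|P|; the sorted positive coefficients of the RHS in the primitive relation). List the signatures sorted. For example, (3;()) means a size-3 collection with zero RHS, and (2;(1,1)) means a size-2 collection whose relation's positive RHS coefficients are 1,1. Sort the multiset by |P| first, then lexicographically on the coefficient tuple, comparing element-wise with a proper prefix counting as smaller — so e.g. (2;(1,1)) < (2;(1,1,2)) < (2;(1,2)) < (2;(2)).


Δ(Σ) — 6 vertices, 9 min non-faces:

  {1,4}:  v_{1} + v_{4} = 0 ; sig = (2;())
  {3,5}:  v_{3} + v_{5} = 0 ; sig = (2;())
  {1,2}:  v_{1} + v_{2} = v_{3} ; sig = (2;(1))
  {1,3}:  v_{1} + v_{3} = v_{6} ; sig = (2;(1))
  {2,5}:  v_{2} + v_{5} = v_{4} ; sig = (2;(1))
  {3,4}:  v_{3} + v_{4} = v_{2} ; sig = (2;(1))
  {4,6}:  v_{4} + v_{6} = v_{3} ; sig = (2;(1))
  {5,6}:  v_{5} + v_{6} = v_{1} ; sig = (2;(1))
  {2,6}:  v_{2} + v_{6} = 2·v_{3} ; sig = (2;(2))

so the primitive-relation signature multiset is
{ (2;()) ×2,  (2;(1)) ×6,  (2;(2)) }


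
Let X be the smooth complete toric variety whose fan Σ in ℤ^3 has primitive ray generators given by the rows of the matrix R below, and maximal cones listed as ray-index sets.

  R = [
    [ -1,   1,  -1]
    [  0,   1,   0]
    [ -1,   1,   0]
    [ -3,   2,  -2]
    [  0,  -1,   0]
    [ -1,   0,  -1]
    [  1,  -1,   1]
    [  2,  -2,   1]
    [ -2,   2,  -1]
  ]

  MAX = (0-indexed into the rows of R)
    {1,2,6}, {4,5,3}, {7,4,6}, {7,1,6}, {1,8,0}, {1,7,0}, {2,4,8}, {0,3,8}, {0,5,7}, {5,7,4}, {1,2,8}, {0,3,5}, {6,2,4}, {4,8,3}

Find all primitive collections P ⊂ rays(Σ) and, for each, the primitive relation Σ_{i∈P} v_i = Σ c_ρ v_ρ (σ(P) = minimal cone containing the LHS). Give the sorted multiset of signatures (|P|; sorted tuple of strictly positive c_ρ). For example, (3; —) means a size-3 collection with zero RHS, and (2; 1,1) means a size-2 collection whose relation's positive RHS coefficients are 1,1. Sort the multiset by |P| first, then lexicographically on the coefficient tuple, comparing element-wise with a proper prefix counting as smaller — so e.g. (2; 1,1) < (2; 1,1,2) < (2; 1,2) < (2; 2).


Δ(Σ) — 9 vertices, 15 min non-faces:

  P={0,6}:  v_{0} + v_{6} = 0  →  sig = (2; —)
  P={1,4}:  v_{1} + v_{4} = 0  →  sig = (2; —)
  P={7,8}:  v_{7} + v_{8} = 0  →  sig = (2; —)
  P={0,2}:  v_{0} + v_{2} = v_{8}  →  sig = (2; 1)
  P={0,4}:  v_{0} + v_{4} = v_{5}  →  sig = (2; 1)
  P={1,5}:  v_{1} + v_{5} = v_{0}  →  sig = (2; 1)
  P={2,7}:  v_{2} + v_{7} = v_{6}  →  sig = (2; 1)
  P={3,7}:  v_{3} + v_{7} = v_{5}  →  sig = (2; 1)
  P={5,6}:  v_{5} + v_{6} = v_{4}  →  sig = (2; 1)
  P={5,8}:  v_{5} + v_{8} = v_{3}  →  sig = (2; 1)
  P={6,8}:  v_{6} + v_{8} = v_{2}  →  sig = (2; 1)
  P={1,3}:  v_{1} + v_{3} = v_{0} + v_{8}  →  sig = (2; 1,1)
  P={2,5}:  v_{2} + v_{5} = v_{4} + v_{8}  →  sig = (2; 1,1)
  P={3,6}:  v_{3} + v_{6} = v_{4} + v_{8}  →  sig = (2; 1,1)
  P={2,3}:  v_{2} + v_{3} = v_{4} + 2·v_{8}  →  sig = (2; 1,2)

Signatures (|P|; sorted positive RHS coefficients), sorted:
    (2; —)
    (2; —)
    (2; —)
    (2; 1)
    (2; 1)
    (2; 1)
    (2; 1)
    (2; 1)
    (2; 1)
    (2; 1)
    (2; 1)
    (2; 1,1)
    (2; 1,1)
    (2; 1,1)
    (2; 1,2)


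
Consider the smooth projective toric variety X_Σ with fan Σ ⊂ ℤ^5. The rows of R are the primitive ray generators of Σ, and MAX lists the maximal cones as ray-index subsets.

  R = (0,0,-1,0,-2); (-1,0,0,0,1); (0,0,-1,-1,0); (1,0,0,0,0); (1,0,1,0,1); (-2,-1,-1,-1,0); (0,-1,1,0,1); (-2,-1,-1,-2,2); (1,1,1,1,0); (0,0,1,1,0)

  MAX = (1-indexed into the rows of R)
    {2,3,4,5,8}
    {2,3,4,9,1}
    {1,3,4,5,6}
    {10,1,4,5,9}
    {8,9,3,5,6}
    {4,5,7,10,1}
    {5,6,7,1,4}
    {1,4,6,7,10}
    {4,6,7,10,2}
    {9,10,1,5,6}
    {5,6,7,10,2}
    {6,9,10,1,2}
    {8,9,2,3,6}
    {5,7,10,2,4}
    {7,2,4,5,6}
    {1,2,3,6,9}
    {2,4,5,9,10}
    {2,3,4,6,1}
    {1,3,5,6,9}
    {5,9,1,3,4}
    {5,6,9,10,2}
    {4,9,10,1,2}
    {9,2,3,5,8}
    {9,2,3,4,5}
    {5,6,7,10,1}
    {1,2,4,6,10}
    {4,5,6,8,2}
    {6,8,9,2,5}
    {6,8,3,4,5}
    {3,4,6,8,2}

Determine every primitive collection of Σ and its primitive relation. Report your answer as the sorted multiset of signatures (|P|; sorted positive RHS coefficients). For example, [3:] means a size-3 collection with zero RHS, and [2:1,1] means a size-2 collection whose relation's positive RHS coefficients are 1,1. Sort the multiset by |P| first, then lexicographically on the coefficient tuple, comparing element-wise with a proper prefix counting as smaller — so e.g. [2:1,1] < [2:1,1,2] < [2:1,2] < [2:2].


|primitive collections| = 12. Relations:

  • {3,10}:  v_{3} + v_{10} = 0 — sig = [2:]
  • {1,8}:  v_{1} + v_{8} = v_{3} + v_{6} — sig = [2:1,1]
  • {7,9}:  v_{7} + v_{9} = v_{5} + v_{10} — sig = [2:1,1]
  • {3,7}:  v_{3} + v_{7} = v_{4} + v_{5} + v_{6} — sig = [2:1,1,1]
  • {8,10}:  v_{8} + v_{10} = v_{2} + v_{5} + v_{6} — sig = [2:1,1,1]
  • {7,8}:  v_{7} + v_{8} = v_{2} + v_{4} + 2·v_{5} + 2·v_{6} — sig = [2:1,1,2,2]
  • {1,2,5}:  v_{1} + v_{2} + v_{5} = 0 — sig = [3:]
  • {4,6,9}:  v_{4} + v_{6} + v_{9} = 0 — sig = [3:]
  • {1,2,7}:  v_{1} + v_{2} + v_{7} = v_{4} + v_{6} + v_{10} — sig = [3:1,1,1]
  • {4,8,9}:  v_{4} + v_{8} + v_{9} = v_{2} + v_{3} + v_{5} — sig = [3:1,1,1]
  • {2,3,5,6}:  v_{2} + v_{3} + v_{5} + v_{6} = v_{8} — sig = [4:1]
  • {4,5,6,10}:  v_{4} + v_{5} + v_{6} + v_{10} = v_{7} — sig = [4:1]

Signatures (|P|; sorted positive RHS coefficients), sorted:
[[2:], [2:1,1], [2:1,1], [2:1,1,1], [2:1,1,1], [2:1,1,2,2], [3:], [3:], [3:1,1,1], [3:1,1,1], [4:1], [4:1]]


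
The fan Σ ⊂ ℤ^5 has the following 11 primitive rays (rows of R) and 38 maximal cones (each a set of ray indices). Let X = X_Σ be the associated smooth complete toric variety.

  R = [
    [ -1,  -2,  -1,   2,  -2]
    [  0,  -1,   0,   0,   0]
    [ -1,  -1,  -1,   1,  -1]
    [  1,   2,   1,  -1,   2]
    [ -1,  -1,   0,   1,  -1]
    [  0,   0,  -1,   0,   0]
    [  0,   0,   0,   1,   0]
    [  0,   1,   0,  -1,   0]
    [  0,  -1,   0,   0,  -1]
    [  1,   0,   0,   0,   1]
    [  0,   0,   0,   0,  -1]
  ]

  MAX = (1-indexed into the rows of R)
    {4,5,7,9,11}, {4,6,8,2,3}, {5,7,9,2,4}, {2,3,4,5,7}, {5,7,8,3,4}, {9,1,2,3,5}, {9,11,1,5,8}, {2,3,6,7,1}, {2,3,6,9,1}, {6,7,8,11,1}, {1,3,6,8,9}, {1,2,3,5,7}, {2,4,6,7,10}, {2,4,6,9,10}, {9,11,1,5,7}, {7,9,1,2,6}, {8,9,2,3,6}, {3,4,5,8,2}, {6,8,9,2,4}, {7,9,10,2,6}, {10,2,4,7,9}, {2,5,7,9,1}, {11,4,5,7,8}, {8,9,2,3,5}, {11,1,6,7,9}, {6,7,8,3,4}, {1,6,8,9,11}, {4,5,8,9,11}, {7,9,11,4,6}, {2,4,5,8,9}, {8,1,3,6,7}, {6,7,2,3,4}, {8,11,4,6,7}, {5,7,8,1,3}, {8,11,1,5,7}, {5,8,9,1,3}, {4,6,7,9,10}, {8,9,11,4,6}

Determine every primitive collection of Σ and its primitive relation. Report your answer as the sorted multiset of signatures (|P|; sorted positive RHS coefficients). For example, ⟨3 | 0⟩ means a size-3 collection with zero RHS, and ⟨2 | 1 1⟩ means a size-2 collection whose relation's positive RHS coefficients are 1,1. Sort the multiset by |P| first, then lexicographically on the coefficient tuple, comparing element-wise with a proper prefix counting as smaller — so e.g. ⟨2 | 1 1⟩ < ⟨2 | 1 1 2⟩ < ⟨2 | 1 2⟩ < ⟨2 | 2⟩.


The 15 primitive collections of Σ (r=11, n=5):

  • {1,4}:  v_{1} + v_{4} = v_{7}  so sig = ⟨2 | 1⟩
  • {2,11}:  v_{2} + v_{11} = v_{9}  so sig = ⟨2 | 1⟩
  • {5,6}:  v_{5} + v_{6} = v_{3}  so sig = ⟨2 | 1⟩
  • {3,11}:  v_{3} + v_{11} = v_{1} + v_{8}  so sig = ⟨2 | 1 1⟩
  • {5,10}:  v_{5} + v_{10} = v_{2} + v_{7}  so sig = ⟨2 | 1 1⟩
  • {3,10}:  v_{3} + v_{10} = v_{2} + v_{6} + v_{7}  so sig = ⟨2 | 1 1 1⟩
  • {8,10}:  v_{8} + v_{10} = v_{4} + v_{6} + v_{9}  so sig = ⟨2 | 1 1 1⟩
  • {1,10}:  v_{1} + v_{10} = v_{2} + v_{6} + 2·v_{7} + v_{9}  so sig = ⟨2 | 1 1 1 2⟩
  • {10,11}:  v_{10} + v_{11} = v_{4} + v_{6} + v_{7} + 2·v_{9}  so sig = ⟨2 | 1 1 1 2⟩
  • {2,7,8}:  v_{2} + v_{7} + v_{8} = 0  so sig = ⟨3 | 0⟩
  • {3,4,9}:  v_{3} + v_{4} + v_{9} = 0  so sig = ⟨3 | 0⟩
  • {3,7,9}:  v_{3} + v_{7} + v_{9} = v_{1}  so sig = ⟨3 | 1⟩
  • {7,8,9}:  v_{7} + v_{8} + v_{9} = v_{11}  so sig = ⟨3 | 1⟩
  • {1,2,8}:  v_{1} + v_{2} + v_{8} = v_{3} + v_{9}  so sig = ⟨3 | 1 1⟩
  • {2,4,6,7,9}:  v_{2} + v_{4} + v_{6} + v_{7} + v_{9} = v_{10}  so sig = ⟨5 | 1⟩

Hence PRS(X_Σ) =
{ ⟨2 | 1⟩ ×3,  ⟨2 | 1 1⟩ ×2,  ⟨2 | 1 1 1⟩ ×2,  ⟨2 | 1 1 1 2⟩ ×2,  ⟨3 | 0⟩ ×2,  ⟨3 | 1⟩ ×2,  ⟨3 | 1 1⟩,  ⟨5 | 1⟩ }


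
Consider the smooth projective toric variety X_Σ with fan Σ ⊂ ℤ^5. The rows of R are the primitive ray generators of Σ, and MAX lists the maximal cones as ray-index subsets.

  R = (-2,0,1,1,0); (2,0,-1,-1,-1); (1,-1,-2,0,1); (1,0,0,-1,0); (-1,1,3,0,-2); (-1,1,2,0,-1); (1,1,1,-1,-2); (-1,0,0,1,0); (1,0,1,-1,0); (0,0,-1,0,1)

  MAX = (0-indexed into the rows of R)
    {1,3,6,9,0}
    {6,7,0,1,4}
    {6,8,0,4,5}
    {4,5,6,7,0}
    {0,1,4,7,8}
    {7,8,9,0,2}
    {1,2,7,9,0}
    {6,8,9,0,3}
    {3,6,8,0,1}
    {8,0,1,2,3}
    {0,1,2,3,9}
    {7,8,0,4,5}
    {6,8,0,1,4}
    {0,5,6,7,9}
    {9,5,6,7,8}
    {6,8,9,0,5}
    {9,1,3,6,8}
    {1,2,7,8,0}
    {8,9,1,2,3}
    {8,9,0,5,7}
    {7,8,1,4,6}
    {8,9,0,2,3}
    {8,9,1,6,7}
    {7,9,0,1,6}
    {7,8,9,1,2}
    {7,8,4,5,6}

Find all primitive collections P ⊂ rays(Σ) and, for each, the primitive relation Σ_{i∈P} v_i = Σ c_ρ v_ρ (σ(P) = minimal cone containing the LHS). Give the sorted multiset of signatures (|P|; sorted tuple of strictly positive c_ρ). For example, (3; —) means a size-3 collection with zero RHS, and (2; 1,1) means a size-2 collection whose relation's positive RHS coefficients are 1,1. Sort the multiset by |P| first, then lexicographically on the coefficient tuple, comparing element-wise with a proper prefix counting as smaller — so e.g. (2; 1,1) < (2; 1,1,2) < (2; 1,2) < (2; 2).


10 collections generate NE(X_Σ); each relation:

  P = {2,5}:  v_{2} + v_{5} = 0  →  sig = (2; —)
  P = {3,7}:  v_{3} + v_{7} = 0  →  sig = (2; —)
  P = {1,5}:  v_{1} + v_{5} = v_{6}  →  sig = (2; 1)
  P = {2,6}:  v_{2} + v_{6} = v_{1}  →  sig = (2; 1)
  P = {4,9}:  v_{4} + v_{9} = v_{5}  →  sig = (2; 1)
  P = {3,4}:  v_{3} + v_{4} = v_{0} + v_{6} + v_{8}  →  sig = (2; 1,1,1)
  P = {2,4}:  v_{2} + v_{4} = v_{0} + v_{1} + v_{7} + v_{8}  →  sig = (2; 1,1,1,1)
  P = {3,5}:  v_{3} + v_{5} = v_{0} + v_{6} + v_{8} + v_{9}  →  sig = (2; 1,1,1,1)
  P = {0,1,8,9}:  v_{0} + v_{1} + v_{8} + v_{9} = v_{3}  →  sig = (4; 1)
  P = {0,6,7,8}:  v_{0} + v_{6} + v_{7} + v_{8} = v_{4}  →  sig = (4; 1)

Sorted signature multiset PRS(X):
{ (2; —) ×2,  (2; 1) ×3,  (2; 1,1,1),  (2; 1,1,1,1) ×2,  (4; 1) ×2 }


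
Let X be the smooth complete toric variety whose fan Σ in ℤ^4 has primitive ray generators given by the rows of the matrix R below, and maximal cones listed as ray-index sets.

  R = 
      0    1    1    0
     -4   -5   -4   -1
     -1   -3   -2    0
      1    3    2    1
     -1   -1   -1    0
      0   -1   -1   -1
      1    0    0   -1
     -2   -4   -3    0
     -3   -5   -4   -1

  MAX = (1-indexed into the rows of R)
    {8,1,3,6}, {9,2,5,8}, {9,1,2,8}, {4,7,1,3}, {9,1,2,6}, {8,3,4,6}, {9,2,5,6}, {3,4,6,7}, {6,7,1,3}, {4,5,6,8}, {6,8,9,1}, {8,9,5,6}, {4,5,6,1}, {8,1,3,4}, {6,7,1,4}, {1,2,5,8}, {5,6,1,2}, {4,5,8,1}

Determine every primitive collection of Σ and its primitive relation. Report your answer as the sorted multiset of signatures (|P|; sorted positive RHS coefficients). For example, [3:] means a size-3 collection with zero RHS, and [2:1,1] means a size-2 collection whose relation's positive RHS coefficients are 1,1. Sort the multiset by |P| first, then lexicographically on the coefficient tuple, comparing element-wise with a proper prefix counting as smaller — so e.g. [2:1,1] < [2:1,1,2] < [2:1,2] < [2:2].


14 minimal non-faces of Δ(Σ) (on 9 rays):

  P={3,5}:  v_{3} + v_{5} = v_{8}  so sig = [2:1]
  P={5,7}:  v_{5} + v_{7} = v_{6}  so sig = [2:1]
  P={7,8}:  v_{7} + v_{8} = v_{3} + v_{6}  so sig = [2:1,1]
  P={2,3}:  v_{2} + v_{3} = v_{1} + v_{8} + v_{9}  so sig = [2:1,1,1]
  P={2,7}:  v_{2} + v_{7} = v_{1} + v_{6} + v_{9}  so sig = [2:1,1,1]
  P={3,9}:  v_{3} + v_{9} = v_{1} + v_{6} + 2·v_{8}  so sig = [2:1,1,2]
  P={7,9}:  v_{7} + v_{9} = v_{1} + 2·v_{6} + v_{8}  so sig = [2:1,1,2]
  P={2,4}:  v_{2} + v_{4} = v_{1} + 3·v_{5}  so sig = [2:1,3]
  P={4,9}:  v_{4} + v_{9} = 2·v_{5}  so sig = [2:2]
  P={1,5,9}:  v_{1} + v_{5} + v_{9} = v_{2}  so sig = [3:1]
  P={2,6,8}:  v_{2} + v_{6} + v_{8} = 2·v_{9}  so sig = [3:2]
  P={1,3,4,6}:  v_{1} + v_{3} + v_{4} + v_{6} = 0  so sig = [4:]
  P={1,4,6,8}:  v_{1} + v_{4} + v_{6} + v_{8} = v_{5}  so sig = [4:1]
  P={1,5,6,8}:  v_{1} + v_{5} + v_{6} + v_{8} = v_{9}  so sig = [4:1]

so the primitive-relation signature multiset is
    [2:1]
    [2:1]
    [2:1,1]
    [2:1,1,1]
    [2:1,1,1]
    [2:1,1,2]
    [2:1,1,2]
    [2:1,3]
    [2:2]
    [3:1]
    [3:2]
    [4:]
    [4:1]
    [4:1]


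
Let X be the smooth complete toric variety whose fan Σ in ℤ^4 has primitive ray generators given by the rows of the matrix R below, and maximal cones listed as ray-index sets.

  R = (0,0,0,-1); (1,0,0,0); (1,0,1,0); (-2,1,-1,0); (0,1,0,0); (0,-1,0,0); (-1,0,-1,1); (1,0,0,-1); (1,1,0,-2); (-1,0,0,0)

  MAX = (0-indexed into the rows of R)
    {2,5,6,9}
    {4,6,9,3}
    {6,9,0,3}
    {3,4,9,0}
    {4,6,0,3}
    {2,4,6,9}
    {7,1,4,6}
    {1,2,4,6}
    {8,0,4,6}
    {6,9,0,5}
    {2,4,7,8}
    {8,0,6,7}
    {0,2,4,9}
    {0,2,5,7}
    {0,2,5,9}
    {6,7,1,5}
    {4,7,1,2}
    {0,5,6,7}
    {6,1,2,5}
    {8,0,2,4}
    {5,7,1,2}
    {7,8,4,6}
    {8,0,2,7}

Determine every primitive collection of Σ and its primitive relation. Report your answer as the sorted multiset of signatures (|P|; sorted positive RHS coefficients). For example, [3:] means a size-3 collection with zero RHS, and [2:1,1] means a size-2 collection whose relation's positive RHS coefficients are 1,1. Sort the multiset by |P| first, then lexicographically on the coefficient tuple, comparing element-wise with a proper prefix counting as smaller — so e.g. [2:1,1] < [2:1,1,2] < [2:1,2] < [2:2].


Primitive collections (17):

  P = {1,9}:  v_{1} + v_{9} = 0  so sig = [2:]
  P = {4,5}:  v_{4} + v_{5} = 0  so sig = [2:]
  P = {0,1}:  v_{0} + v_{1} = v_{7}  so sig = [2:1]
  P = {7,9}:  v_{7} + v_{9} = v_{0}  so sig = [2:1]
  P = {2,3}:  v_{2} + v_{3} = v_{4} + v_{9}  so sig = [2:1,1]
  P = {5,8}:  v_{5} + v_{8} = v_{0} + v_{7}  so sig = [2:1,1]
  P = {1,3}:  v_{1} + v_{3} = v_{0} + v_{4} + v_{6}  so sig = [2:1,1,1]
  P = {3,5}:  v_{3} + v_{5} = v_{0} + v_{6} + v_{9}  so sig = [2:1,1,1]
  P = {3,7}:  v_{3} + v_{7} = 2·v_{0} + v_{4} + v_{6}  so sig = [2:1,1,2]
  P = {1,8}:  v_{1} + v_{8} = v_{4} + 2·v_{7}  so sig = [2:1,2]
  P = {8,9}:  v_{8} + v_{9} = 2·v_{0} + v_{4}  so sig = [2:1,2]
  P = {3,8}:  v_{3} + v_{8} = 3·v_{0} + 2·v_{4} + v_{6}  so sig = [2:1,2,3]
  P = {0,2,6}:  v_{0} + v_{2} + v_{6} = 0  so sig = [3:]
  P = {0,4,7}:  v_{0} + v_{4} + v_{7} = v_{8}  so sig = [3:1]
  P = {2,6,7}:  v_{2} + v_{6} + v_{7} = v_{1}  so sig = [3:1]
  P = {2,6,8}:  v_{2} + v_{6} + v_{8} = v_{4} + v_{7}  so sig = [3:1,1]
  P = {0,4,6,9}:  v_{0} + v_{4} + v_{6} + v_{9} = v_{3}  so sig = [4:1]

so the primitive-relation signature multiset is
{ [2:] ×2,  [2:1] ×2,  [2:1,1] ×2,  [2:1,1,1] ×2,  [2:1,1,2],  [2:1,2] ×2,  [2:1,2,3],  [3:],  [3:1] ×2,  [3:1,1],  [4:1] }


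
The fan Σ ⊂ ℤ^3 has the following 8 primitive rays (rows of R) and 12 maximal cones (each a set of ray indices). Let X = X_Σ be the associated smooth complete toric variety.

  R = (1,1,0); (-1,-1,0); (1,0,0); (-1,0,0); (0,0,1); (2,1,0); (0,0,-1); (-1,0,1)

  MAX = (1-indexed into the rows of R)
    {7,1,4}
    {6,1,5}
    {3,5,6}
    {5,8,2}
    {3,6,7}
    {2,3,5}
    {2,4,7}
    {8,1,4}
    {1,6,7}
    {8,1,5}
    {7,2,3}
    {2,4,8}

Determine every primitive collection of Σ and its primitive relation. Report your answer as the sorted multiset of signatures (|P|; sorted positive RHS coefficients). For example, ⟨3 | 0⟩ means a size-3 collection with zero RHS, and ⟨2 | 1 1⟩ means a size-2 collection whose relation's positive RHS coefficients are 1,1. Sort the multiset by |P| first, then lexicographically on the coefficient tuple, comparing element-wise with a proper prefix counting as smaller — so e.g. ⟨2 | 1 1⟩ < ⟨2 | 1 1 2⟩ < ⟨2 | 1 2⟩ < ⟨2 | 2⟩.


The 10 primitive collections of Σ (r=8, n=3):

  {1,2}:  v_{1} + v_{2} = 0  so sig = ⟨2 | 0⟩
  {3,4}:  v_{3} + v_{4} = 0  so sig = ⟨2 | 0⟩
  {5,7}:  v_{5} + v_{7} = 0  so sig = ⟨2 | 0⟩
  {1,3}:  v_{1} + v_{3} = v_{6}  so sig = ⟨2 | 1⟩
  {2,6}:  v_{2} + v_{6} = v_{3}  so sig = ⟨2 | 1⟩
  {3,8}:  v_{3} + v_{8} = v_{5}  so sig = ⟨2 | 1⟩
  {4,5}:  v_{4} + v_{5} = v_{8}  so sig = ⟨2 | 1⟩
  {4,6}:  v_{4} + v_{6} = v_{1}  so sig = ⟨2 | 1⟩
  {7,8}:  v_{7} + v_{8} = v_{4}  so sig = ⟨2 | 1⟩
  {6,8}:  v_{6} + v_{8} = v_{1} + v_{5}  so sig = ⟨2 | 1 1⟩

Signatures (|P|; sorted positive RHS coefficients), sorted:
    |P|=2: 10 collections, coeffs (), (), (), (1), (1), (1), (1), (1), (1), (1,1)


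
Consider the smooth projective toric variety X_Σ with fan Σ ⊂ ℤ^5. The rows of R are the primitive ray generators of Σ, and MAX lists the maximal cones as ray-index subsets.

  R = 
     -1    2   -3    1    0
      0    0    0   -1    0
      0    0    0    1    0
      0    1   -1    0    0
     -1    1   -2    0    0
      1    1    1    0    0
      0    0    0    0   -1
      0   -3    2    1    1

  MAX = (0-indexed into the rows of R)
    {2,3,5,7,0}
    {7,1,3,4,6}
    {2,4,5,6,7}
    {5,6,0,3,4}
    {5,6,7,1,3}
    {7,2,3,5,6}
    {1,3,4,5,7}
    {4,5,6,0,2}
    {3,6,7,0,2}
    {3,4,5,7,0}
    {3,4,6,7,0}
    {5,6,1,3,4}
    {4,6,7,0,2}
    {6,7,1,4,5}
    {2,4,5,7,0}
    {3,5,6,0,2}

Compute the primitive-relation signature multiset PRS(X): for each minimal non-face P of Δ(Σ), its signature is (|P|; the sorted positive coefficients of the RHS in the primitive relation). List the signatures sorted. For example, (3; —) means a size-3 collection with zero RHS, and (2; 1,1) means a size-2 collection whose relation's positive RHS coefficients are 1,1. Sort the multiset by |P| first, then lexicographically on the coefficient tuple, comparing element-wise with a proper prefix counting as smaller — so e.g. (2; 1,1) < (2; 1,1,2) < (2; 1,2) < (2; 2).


5 minimal non-faces of Δ(Σ) (on 8 rays):

  {1,2}:  v_{1} + v_{2} = 0 — sig = (2; —)
  {0,1}:  v_{0} + v_{1} = v_{3} + v_{4} — sig = (2; 1,1)
  {2,3,4}:  v_{2} + v_{3} + v_{4} = v_{0} — sig = (3; 1)
  {0,5,6,7}:  v_{0} + v_{5} + v_{6} + v_{7} = 2·v_{2} — sig = (4; 2)
  {3,4,5,6,7}:  v_{3} + v_{4} + v_{5} + v_{6} + v_{7} = v_{2} — sig = (5; 1)

Sorted signature multiset PRS(X):
    |P|=2: 2 collections, coeffs (), (1,1)
    |P|=3: 1 collection, coeffs (1)
    |P|=4: 1 collection, coeffs (2)
    |P|=5: 1 collection, coeffs (1)


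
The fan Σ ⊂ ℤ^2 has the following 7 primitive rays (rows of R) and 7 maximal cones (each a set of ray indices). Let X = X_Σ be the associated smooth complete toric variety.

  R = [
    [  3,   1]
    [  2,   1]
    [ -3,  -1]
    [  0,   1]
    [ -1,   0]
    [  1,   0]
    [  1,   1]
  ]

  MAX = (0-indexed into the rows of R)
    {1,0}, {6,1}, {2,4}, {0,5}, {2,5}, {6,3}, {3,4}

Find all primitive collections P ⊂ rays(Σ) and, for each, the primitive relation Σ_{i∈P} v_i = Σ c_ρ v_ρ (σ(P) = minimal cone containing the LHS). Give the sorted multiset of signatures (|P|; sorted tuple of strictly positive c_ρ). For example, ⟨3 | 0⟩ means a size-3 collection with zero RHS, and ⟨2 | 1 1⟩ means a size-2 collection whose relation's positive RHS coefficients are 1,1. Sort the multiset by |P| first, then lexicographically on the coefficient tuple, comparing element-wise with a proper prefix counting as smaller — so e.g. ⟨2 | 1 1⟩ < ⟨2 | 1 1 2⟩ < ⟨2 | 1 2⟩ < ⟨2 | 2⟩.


Σ has 14 primitive collections:

  {0,2}:  v_{0} + v_{2} = 0  →  sig = ⟨2 | 0⟩
  {4,5}:  v_{4} + v_{5} = 0  →  sig = ⟨2 | 0⟩
  {0,4}:  v_{0} + v_{4} = v_{1}  →  sig = ⟨2 | 1⟩
  {1,2}:  v_{1} + v_{2} = v_{4}  →  sig = ⟨2 | 1⟩
  {1,4}:  v_{1} + v_{4} = v_{6}  →  sig = ⟨2 | 1⟩
  {1,5}:  v_{1} + v_{5} = v_{0}  →  sig = ⟨2 | 1⟩
  {3,5}:  v_{3} + v_{5} = v_{6}  →  sig = ⟨2 | 1⟩
  {4,6}:  v_{4} + v_{6} = v_{3}  →  sig = ⟨2 | 1⟩
  {5,6}:  v_{5} + v_{6} = v_{1}  →  sig = ⟨2 | 1⟩
  {0,3}:  v_{0} + v_{3} = v_{1} + v_{6}  →  sig = ⟨2 | 1 1⟩
  {0,6}:  v_{0} + v_{6} = 2·v_{1}  →  sig = ⟨2 | 2⟩
  {1,3}:  v_{1} + v_{3} = 2·v_{6}  →  sig = ⟨2 | 2⟩
  {2,6}:  v_{2} + v_{6} = 2·v_{4}  →  sig = ⟨2 | 2⟩
  {2,3}:  v_{2} + v_{3} = 3·v_{4}  →  sig = ⟨2 | 3⟩

Signatures (|P|; sorted positive RHS coefficients), sorted:
    ⟨2 | 0⟩
    ⟨2 | 0⟩
    ⟨2 | 1⟩
    ⟨2 | 1⟩
    ⟨2 | 1⟩
    ⟨2 | 1⟩
    ⟨2 | 1⟩
    ⟨2 | 1⟩
    ⟨2 | 1⟩
    ⟨2 | 1 1⟩
    ⟨2 | 2⟩
    ⟨2 | 2⟩
    ⟨2 | 2⟩
    ⟨2 | 3⟩


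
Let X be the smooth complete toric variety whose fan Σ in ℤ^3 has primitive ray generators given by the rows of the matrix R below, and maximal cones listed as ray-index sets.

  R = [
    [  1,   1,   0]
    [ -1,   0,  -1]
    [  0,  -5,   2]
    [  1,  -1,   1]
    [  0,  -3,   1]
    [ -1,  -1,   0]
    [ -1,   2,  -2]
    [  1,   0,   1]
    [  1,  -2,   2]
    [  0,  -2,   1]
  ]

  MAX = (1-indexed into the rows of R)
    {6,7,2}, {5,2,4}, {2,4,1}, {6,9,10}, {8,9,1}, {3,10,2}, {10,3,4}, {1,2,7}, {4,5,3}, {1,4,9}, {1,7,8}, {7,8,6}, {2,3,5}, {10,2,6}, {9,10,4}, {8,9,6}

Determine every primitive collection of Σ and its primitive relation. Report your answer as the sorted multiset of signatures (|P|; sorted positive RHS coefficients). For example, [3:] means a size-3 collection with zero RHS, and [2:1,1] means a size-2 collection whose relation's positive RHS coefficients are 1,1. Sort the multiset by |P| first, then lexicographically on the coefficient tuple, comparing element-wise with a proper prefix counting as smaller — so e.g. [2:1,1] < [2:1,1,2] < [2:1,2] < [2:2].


Primitive collections (23):

  {1,6}:  v_{1} + v_{6} = 0  so sig = [2:]
  {2,8}:  v_{2} + v_{8} = 0  so sig = [2:]
  {7,9}:  v_{7} + v_{9} = 0  so sig = [2:]
  {1,10}:  v_{1} + v_{10} = v_{4}  so sig = [2:1]
  {2,9}:  v_{2} + v_{9} = v_{10}  so sig = [2:1]
  {4,6}:  v_{4} + v_{6} = v_{10}  so sig = [2:1]
  {5,10}:  v_{5} + v_{10} = v_{3}  so sig = [2:1]
  {7,10}:  v_{7} + v_{10} = v_{2}  so sig = [2:1]
  {8,10}:  v_{8} + v_{10} = v_{9}  so sig = [2:1]
  {1,3}:  v_{1} + v_{3} = v_{4} + v_{5}  so sig = [2:1,1]
  {3,7}:  v_{3} + v_{7} = v_{2} + v_{5}  so sig = [2:1,1]
  {4,7}:  v_{4} + v_{7} = v_{1} + v_{2}  so sig = [2:1,1]
  {4,8}:  v_{4} + v_{8} = v_{1} + v_{9}  so sig = [2:1,1]
  {5,8}:  v_{5} + v_{8} = v_{4} + v_{10}  so sig = [2:1,1]
  {1,5}:  v_{1} + v_{5} = v_{2} + 2·v_{4}  so sig = [2:1,2]
  {3,8}:  v_{3} + v_{8} = v_{4} + 2·v_{10}  so sig = [2:1,2]
  {5,6}:  v_{5} + v_{6} = v_{2} + 2·v_{10}  so sig = [2:1,2]
  {5,7}:  v_{5} + v_{7} = 2·v_{2} + v_{4}  so sig = [2:1,2]
  {5,9}:  v_{5} + v_{9} = v_{4} + 2·v_{10}  so sig = [2:1,2]
  {3,6}:  v_{3} + v_{6} = v_{2} + 3·v_{10}  so sig = [2:1,3]
  {3,9}:  v_{3} + v_{9} = v_{4} + 3·v_{10}  so sig = [2:1,3]
  {2,4,10}:  v_{2} + v_{4} + v_{10} = v_{5}  so sig = [3:1]
  {2,3,4}:  v_{2} + v_{3} + v_{4} = 2·v_{5}  so sig = [3:2]

Signatures (|P|; sorted positive RHS coefficients), sorted:
    |P|=2: 21 collections, coeffs (), (), (), (1), (1), (1), (1), (1), (1), (1,1), (1,1), (1,1), (1,1), (1,1), (1,2), (1,2), (1,2), (1,2), (1,2), (1,3), (1,3)
    |P|=3: 2 collections, coeffs (1), (2)


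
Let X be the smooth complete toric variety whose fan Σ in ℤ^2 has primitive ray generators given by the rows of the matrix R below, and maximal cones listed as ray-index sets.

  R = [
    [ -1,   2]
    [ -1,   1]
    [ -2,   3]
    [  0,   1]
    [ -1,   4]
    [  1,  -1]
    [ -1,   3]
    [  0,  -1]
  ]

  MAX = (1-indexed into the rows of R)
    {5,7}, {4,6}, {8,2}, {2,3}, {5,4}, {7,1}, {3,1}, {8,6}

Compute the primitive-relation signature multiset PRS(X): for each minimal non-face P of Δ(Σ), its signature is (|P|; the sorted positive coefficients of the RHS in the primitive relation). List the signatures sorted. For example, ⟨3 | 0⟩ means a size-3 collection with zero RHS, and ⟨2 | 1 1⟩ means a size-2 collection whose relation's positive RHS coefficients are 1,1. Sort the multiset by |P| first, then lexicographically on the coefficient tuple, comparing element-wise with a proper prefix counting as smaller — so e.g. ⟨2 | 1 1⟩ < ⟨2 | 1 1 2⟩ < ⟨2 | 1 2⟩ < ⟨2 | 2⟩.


The 20 primitive collections of Σ (r=8, n=2):

  • {2,6}:  v_{2} + v_{6} = 0  so sig = ⟨2 | 0⟩
  • {4,8}:  v_{4} + v_{8} = 0  so sig = ⟨2 | 0⟩
  • {1,2}:  v_{1} + v_{2} = v_{3}  so sig = ⟨2 | 1⟩
  • {1,4}:  v_{1} + v_{4} = v_{7}  so sig = ⟨2 | 1⟩
  • {1,6}:  v_{1} + v_{6} = v_{4}  so sig = ⟨2 | 1⟩
  • {1,8}:  v_{1} + v_{8} = v_{2}  so sig = ⟨2 | 1⟩
  • {2,4}:  v_{2} + v_{4} = v_{1}  so sig = ⟨2 | 1⟩
  • {3,6}:  v_{3} + v_{6} = v_{1}  so sig = ⟨2 | 1⟩
  • {4,7}:  v_{4} + v_{7} = v_{5}  so sig = ⟨2 | 1⟩
  • {5,8}:  v_{5} + v_{8} = v_{7}  so sig = ⟨2 | 1⟩
  • {7,8}:  v_{7} + v_{8} = v_{1}  so sig = ⟨2 | 1⟩
  • {2,5}:  v_{2} + v_{5} = v_{1} + v_{7}  so sig = ⟨2 | 1 1⟩
  • {3,5}:  v_{3} + v_{5} = 2·v_{1} + v_{7}  so sig = ⟨2 | 1 2⟩
  • {1,5}:  v_{1} + v_{5} = 2·v_{7}  so sig = ⟨2 | 2⟩
  • {2,7}:  v_{2} + v_{7} = 2·v_{1}  so sig = ⟨2 | 2⟩
  • {3,4}:  v_{3} + v_{4} = 2·v_{1}  so sig = ⟨2 | 2⟩
  • {3,8}:  v_{3} + v_{8} = 2·v_{2}  so sig = ⟨2 | 2⟩
  • {6,7}:  v_{6} + v_{7} = 2·v_{4}  so sig = ⟨2 | 2⟩
  • {3,7}:  v_{3} + v_{7} = 3·v_{1}  so sig = ⟨2 | 3⟩
  • {5,6}:  v_{5} + v_{6} = 3·v_{4}  so sig = ⟨2 | 3⟩

Hence PRS(X_Σ) =
{ ⟨2 | 0⟩ ×2,  ⟨2 | 1⟩ ×9,  ⟨2 | 1 1⟩,  ⟨2 | 1 2⟩,  ⟨2 | 2⟩ ×5,  ⟨2 | 3⟩ ×2 }


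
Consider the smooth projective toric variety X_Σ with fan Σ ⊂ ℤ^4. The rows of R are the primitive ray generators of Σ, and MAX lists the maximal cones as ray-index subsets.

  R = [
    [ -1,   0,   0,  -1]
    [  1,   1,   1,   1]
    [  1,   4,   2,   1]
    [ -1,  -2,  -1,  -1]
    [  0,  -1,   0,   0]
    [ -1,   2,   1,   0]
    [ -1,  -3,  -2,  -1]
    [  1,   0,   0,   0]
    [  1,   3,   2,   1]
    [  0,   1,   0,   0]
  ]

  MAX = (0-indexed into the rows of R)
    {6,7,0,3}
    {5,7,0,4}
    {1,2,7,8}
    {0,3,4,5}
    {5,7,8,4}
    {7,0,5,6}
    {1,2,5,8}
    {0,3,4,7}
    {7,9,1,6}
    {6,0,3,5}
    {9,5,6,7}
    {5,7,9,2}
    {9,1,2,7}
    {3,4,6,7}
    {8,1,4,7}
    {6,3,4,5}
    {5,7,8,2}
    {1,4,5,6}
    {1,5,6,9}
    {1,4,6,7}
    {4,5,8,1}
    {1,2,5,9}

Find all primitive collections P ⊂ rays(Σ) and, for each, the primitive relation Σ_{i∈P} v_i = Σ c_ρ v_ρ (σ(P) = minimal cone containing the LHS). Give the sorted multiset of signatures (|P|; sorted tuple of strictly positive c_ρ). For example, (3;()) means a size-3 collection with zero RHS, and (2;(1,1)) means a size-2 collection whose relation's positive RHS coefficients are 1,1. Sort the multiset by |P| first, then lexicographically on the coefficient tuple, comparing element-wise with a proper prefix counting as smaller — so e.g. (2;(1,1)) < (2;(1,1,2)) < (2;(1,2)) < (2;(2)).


Δ(Σ) — 10 vertices, 17 min non-faces:

  P = {4,9}:  v_{4} + v_{9} = 0  ⟹  sig = (2;())
  P = {6,8}:  v_{6} + v_{8} = 0  ⟹  sig = (2;())
  P = {1,3}:  v_{1} + v_{3} = v_{4}  ⟹  sig = (2;(1))
  P = {2,4}:  v_{2} + v_{4} = v_{8}  ⟹  sig = (2;(1))
  P = {2,6}:  v_{2} + v_{6} = v_{9}  ⟹  sig = (2;(1))
  P = {8,9}:  v_{8} + v_{9} = v_{2}  ⟹  sig = (2;(1))
  P = {2,3}:  v_{2} + v_{3} = v_{5} + v_{7}  ⟹  sig = (2;(1,1))
  P = {0,1}:  v_{0} + v_{1} = v_{4} + v_{5} + v_{7}  ⟹  sig = (2;(1,1,1))
  P = {3,8}:  v_{3} + v_{8} = v_{4} + v_{5} + v_{7}  ⟹  sig = (2;(1,1,1))
  P = {3,9}:  v_{3} + v_{9} = v_{5} + v_{6} + v_{7}  ⟹  sig = (2;(1,1,1))
  P = {0,8}:  v_{0} + v_{8} = v_{4} + 2·v_{5} + 2·v_{7}  ⟹  sig = (2;(1,2,2))
  P = {0,9}:  v_{0} + v_{9} = 2·v_{5} + v_{6} + 2·v_{7}  ⟹  sig = (2;(1,2,2))
  P = {0,2}:  v_{0} + v_{2} = 2·v_{5} + 2·v_{7}  ⟹  sig = (2;(2,2))
  P = {1,5,7}:  v_{1} + v_{5} + v_{7} = v_{8}  ⟹  sig = (3;(1))
  P = {3,5,7}:  v_{3} + v_{5} + v_{7} = v_{0}  ⟹  sig = (3;(1))
  P = {0,4,6}:  v_{0} + v_{4} + v_{6} = 2·v_{3}  ⟹  sig = (3;(2))
  P = {4,5,6,7}:  v_{4} + v_{5} + v_{6} + v_{7} = v_{3}  ⟹  sig = (4;(1))

Signatures (|P|; sorted positive RHS coefficients), sorted:
    |P|=2: 13 collections, coeffs (), (), (1), (1), (1), (1), (1,1), (1,1,1), (1,1,1), (1,1,1), (1,2,2), (1,2,2), (2,2)
    |P|=3: 3 collections, coeffs (1), (1), (2)
    |P|=4: 1 collection, coeffs (1)


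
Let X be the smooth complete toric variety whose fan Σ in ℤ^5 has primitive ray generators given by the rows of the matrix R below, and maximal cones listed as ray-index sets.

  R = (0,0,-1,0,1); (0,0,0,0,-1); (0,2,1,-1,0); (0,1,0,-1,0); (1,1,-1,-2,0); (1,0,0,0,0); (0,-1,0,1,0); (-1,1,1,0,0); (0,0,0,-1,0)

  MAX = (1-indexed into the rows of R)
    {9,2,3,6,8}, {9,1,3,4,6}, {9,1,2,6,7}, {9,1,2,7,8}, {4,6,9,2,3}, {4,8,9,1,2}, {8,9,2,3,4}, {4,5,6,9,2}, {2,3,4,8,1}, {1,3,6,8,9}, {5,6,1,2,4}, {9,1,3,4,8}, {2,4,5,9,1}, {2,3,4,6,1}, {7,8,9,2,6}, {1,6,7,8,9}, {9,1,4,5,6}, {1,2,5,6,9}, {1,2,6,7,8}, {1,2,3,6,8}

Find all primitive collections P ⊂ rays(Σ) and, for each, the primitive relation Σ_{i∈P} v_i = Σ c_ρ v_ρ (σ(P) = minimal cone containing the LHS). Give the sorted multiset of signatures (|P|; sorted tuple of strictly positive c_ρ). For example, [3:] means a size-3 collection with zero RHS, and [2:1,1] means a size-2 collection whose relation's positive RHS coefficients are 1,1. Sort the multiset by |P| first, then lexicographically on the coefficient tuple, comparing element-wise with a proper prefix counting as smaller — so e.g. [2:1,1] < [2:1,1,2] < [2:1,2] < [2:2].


Minimal non-faces — 9 found among 9 rays, 20 max cones:

  • {4,7}:  v_{4} + v_{7} = 0  so sig = [2:]
  • {3,7}:  v_{3} + v_{7} = v_{6} + v_{8}  so sig = [2:1,1]
  • {5,7}:  v_{5} + v_{7} = v_{1} + v_{2} + v_{6} + v_{9}  so sig = [2:1,1,1,1]
  • {3,5}:  v_{3} + v_{5} = 3·v_{4} + v_{6}  so sig = [2:1,3]
  • {5,8}:  v_{5} + v_{8} = 2·v_{4}  so sig = [2:2]
  • {4,6,8}:  v_{4} + v_{6} + v_{8} = v_{3}  so sig = [3:1]
  • {1,2,3,9}:  v_{1} + v_{2} + v_{3} + v_{9} = 2·v_{4}  so sig = [4:2]
  • {1,2,4,6,9}:  v_{1} + v_{2} + v_{4} + v_{6} + v_{9} = v_{5}  so sig = [5:1]
  • {1,2,6,8,9}:  v_{1} + v_{2} + v_{6} + v_{8} + v_{9} = v_{4}  so sig = [5:1]

Sorted signature multiset PRS(X):
[[2:], [2:1,1], [2:1,1,1,1], [2:1,3], [2:2], [3:1], [4:2], [5:1], [5:1]]
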